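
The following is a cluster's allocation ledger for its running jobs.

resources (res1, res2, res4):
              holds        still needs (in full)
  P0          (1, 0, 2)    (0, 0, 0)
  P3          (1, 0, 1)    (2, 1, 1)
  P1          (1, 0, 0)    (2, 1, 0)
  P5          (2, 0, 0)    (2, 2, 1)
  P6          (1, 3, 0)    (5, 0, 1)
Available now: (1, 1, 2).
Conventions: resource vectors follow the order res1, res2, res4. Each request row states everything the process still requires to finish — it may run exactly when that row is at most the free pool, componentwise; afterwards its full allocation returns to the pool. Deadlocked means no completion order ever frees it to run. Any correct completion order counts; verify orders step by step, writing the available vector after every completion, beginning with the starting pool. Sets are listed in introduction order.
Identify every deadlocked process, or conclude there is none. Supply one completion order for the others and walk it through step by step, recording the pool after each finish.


The deadlocked set is P5 and P6.
Key observation: after P0, P3, P1 the pool peaks at (4, 1, 5), and each blocked process is short somewhere: P5 on res2; P6 on res1.
A valid finishing order for the others: P0, P3, P1. Verifying each step:
  pool = (1, 1, 2)
  run P0 (needs (0, 0, 0), free (1, 1, 2)); after release of (1, 0, 2) the pool is (2, 1, 4)
  run P3 (needs (2, 1, 1), free (2, 1, 4)); after release of (1, 0, 1) the pool is (3, 1, 5)
  run P1 (needs (2, 1, 0), free (3, 1, 5)); after release of (1, 0, 0) the pool is (4, 1, 5)
None of the blocked processes ever fits:
  P5 still needs (2, 2, 1) but only (4, 1, 5) is free — short on res2
  P6 still needs (5, 0, 1) but only (4, 1, 5) is free — short on res1


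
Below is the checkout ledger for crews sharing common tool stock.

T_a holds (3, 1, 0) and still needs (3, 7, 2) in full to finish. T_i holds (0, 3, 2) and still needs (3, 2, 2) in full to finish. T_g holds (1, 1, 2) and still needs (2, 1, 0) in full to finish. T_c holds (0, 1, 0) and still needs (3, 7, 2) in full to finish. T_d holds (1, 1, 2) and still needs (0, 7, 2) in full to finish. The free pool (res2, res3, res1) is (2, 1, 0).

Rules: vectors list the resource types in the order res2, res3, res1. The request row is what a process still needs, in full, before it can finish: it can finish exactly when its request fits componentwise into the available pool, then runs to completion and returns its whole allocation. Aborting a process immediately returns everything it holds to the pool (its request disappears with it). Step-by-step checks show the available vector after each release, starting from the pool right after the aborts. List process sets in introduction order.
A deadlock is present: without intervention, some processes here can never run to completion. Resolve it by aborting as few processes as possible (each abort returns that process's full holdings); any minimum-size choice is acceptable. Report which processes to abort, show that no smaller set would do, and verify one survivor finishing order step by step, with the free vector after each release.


The answer: abort T_c and T_d.
Key observation: the returned (1, 2, 2) from T_c and T_d is what brings T_a — unrunnable before, under any order — into play at step 3.
Minimality, checking each single-abort alternative: T_a alone leaves T_c blocked (short on res3); T_i alone leaves T_a blocked (short on res3); T_g alone leaves T_a blocked (short on res3); T_c alone leaves T_a blocked (short on res3); T_d alone leaves T_a blocked (short on res3).
Survivors finish in the order: T_i, T_g, T_a. Verifying each step (pool after the aborts first):
  pool = (3, 3, 2)
  run T_i (needs (3, 2, 2), free (3, 3, 2)); after release of (0, 3, 2) the pool is (3, 6, 4)
  run T_g (needs (2, 1, 0), free (3, 6, 4)); after release of (1, 1, 2) the pool is (4, 7, 6)
  run T_a (needs (3, 7, 2), free (4, 7, 6)); after release of (3, 1, 0) the pool is (7, 8, 6)


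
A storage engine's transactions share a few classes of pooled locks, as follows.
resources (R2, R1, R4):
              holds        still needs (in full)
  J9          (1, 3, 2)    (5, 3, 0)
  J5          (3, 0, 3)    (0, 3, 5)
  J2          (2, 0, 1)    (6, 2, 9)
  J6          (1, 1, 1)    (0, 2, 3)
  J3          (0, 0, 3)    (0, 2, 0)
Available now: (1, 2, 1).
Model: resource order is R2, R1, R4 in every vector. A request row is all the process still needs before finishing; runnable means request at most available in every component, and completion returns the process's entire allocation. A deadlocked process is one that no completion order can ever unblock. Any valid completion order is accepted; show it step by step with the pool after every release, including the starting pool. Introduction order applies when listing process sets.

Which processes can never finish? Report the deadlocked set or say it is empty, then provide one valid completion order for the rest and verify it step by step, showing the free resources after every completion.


Nothing here is deadlocked.
Key observation: J3 can run right away; the returned allocation unlocks the remaining processes in turn.
One completion order for the rest: J3, J6, J5, J9, J2. Check, step by step:
  pool = (1, 2, 1)
  J3: need (0, 2, 0) fits (1, 2, 1); releases (0, 0, 3), pool now (1, 2, 4)
  J6: need (0, 2, 3) fits (1, 2, 4); releases (1, 1, 1), pool now (2, 3, 5)
  J5: need (0, 3, 5) fits (2, 3, 5); releases (3, 0, 3), pool now (5, 3, 8)
  J9: need (5, 3, 0) fits (5, 3, 8); releases (1, 3, 2), pool now (6, 6, 10)
  J2: need (6, 2, 9) fits (6, 6, 10); releases (2, 0, 1), pool now (8, 6, 11)


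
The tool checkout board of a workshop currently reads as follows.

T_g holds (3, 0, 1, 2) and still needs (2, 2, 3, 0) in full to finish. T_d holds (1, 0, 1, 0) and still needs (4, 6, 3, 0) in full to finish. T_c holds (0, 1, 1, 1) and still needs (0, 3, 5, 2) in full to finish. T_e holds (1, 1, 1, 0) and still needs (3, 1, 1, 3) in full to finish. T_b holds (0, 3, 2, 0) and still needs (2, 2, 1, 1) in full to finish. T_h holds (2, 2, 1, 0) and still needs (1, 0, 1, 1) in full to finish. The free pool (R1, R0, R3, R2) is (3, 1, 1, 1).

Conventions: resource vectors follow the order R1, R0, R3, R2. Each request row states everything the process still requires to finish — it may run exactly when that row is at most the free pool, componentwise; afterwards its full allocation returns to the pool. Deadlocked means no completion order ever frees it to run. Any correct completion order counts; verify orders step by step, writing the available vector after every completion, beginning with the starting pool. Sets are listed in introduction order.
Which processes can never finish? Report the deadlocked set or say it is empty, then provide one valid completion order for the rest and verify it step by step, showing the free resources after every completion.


Nothing here is deadlocked.
Key observation: the pool covers T_h at once, and every later process fits after earlier releases.
A valid finishing order for the others: T_h, T_b, T_g, T_c, T_d, T_e. Check, step by step:
  pool = (3, 1, 1, 1)
  T_h needs (1, 0, 1, 1) <= (3, 1, 1, 1) -> finishes; pool += (2, 2, 1, 0) = (5, 3, 2, 1)
  T_b needs (2, 2, 1, 1) <= (5, 3, 2, 1) -> finishes; pool += (0, 3, 2, 0) = (5, 6, 4, 1)
  T_g needs (2, 2, 3, 0) <= (5, 6, 4, 1) -> finishes; pool += (3, 0, 1, 2) = (8, 6, 5, 3)
  T_c needs (0, 3, 5, 2) <= (8, 6, 5, 3) -> finishes; pool += (0, 1, 1, 1) = (8, 7, 6, 4)
  T_d needs (4, 6, 3, 0) <= (8, 7, 6, 4) -> finishes; pool += (1, 0, 1, 0) = (9, 7, 7, 4)
  T_e needs (3, 1, 1, 3) <= (9, 7, 7, 4) -> finishes; pool += (1, 1, 1, 0) = (10, 8, 8, 4)


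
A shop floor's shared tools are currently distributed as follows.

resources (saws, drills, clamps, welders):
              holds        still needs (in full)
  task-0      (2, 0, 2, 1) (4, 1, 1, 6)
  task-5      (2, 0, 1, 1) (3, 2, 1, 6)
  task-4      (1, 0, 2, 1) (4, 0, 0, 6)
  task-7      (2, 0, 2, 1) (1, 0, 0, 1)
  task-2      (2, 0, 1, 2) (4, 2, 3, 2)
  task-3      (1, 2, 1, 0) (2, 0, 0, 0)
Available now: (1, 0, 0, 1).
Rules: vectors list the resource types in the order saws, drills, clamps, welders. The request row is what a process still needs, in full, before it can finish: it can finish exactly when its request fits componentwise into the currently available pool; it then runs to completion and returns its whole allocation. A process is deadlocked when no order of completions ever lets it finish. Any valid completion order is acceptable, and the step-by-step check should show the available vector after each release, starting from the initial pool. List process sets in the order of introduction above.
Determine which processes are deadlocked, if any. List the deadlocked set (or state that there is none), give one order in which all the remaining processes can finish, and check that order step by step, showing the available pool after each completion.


Deadlocked set: task-0, task-5 and task-4.
Key observation: welders is the bottleneck — with task-7, task-3, task-2 done the pool holds (6, 2, 4, 4), short of every remaining need.
One completion order for the rest: task-7, task-3, task-2. Check, step by step:
  pool = (1, 0, 0, 1)
  run task-7 (needs (1, 0, 0, 1), free (1, 0, 0, 1)); after release of (2, 0, 2, 1) the pool is (3, 0, 2, 2)
  run task-3 (needs (2, 0, 0, 0), free (3, 0, 2, 2)); after release of (1, 2, 1, 0) the pool is (4, 2, 3, 2)
  run task-2 (needs (4, 2, 3, 2), free (4, 2, 3, 2)); after release of (2, 0, 1, 2) the pool is (6, 2, 4, 4)
The blocked processes can never fit:
  blocked: task-0 wants (4, 1, 1, 6), pool (6, 2, 4, 4) — not enough welders
  blocked: task-5 wants (3, 2, 1, 6), pool (6, 2, 4, 4) — not enough welders
  blocked: task-4 wants (4, 0, 0, 6), pool (6, 2, 4, 4) — not enough welders


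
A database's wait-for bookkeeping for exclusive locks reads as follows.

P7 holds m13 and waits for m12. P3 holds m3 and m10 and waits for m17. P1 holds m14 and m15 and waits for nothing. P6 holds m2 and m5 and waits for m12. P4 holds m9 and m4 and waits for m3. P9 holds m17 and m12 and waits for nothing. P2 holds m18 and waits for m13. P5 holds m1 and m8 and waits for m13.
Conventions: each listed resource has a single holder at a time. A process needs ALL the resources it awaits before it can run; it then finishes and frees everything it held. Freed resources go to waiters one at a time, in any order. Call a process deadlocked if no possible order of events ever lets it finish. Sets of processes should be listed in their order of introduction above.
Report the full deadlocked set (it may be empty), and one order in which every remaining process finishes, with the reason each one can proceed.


The deadlocked set is empty.
Key observation: the wait relation is loop-free; peeling off processes with no waits unwinds the whole state.
A valid finishing order for the others: P9, P3, P7, P5, P4, P2, P1, P6.
Step-by-step check:
  P9: no waits; runs immediately, freeing m17 and m12
  run P3 (all its waits — m17 — are resolved); releases m3 and m10
  run P7 (all its waits — m12 — are resolved); releases m13
  run P5 (all its waits — m13 — are resolved); releases m1 and m8
  run P4 (all its waits — m3 — are resolved); releases m9 and m4
  run P2 (all its waits — m13 — are resolved); releases m18
  P1: no waits; runs immediately, freeing m14 and m15
  run P6 (all its waits — m12 — are resolved); releases m2 and m5


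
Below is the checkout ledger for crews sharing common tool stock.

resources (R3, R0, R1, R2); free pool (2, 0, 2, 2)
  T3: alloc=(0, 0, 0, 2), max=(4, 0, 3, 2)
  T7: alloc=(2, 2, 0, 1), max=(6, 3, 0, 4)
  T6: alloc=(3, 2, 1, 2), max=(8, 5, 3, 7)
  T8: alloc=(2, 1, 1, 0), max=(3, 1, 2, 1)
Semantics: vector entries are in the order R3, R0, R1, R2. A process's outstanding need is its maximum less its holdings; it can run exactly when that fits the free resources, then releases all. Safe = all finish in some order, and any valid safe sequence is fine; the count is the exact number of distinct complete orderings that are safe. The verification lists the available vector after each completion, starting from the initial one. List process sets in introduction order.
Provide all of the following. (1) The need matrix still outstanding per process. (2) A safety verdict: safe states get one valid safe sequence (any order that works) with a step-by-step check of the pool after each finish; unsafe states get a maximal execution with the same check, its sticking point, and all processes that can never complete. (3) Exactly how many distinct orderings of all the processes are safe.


(1) Remaining need (order R3, R0, R1, R2):
  T3: (4, 0, 3, 0)
  T7: (4, 1, 0, 3)
  T6: (5, 3, 2, 5)
  T8: (1, 0, 1, 1)
(2) SAFE. One safe sequence: T8, T3, T7, T6.
Key observation: the order's first zero-slack moment is T3 ((4, 0, 3, 0) needed, (4, 1, 3, 2) free — a requested resource with nothing to spare).
Step-by-step check:
  pool = (2, 0, 2, 2)
  T8: need (1, 0, 1, 1) fits (2, 0, 2, 2); releases (2, 1, 1, 0), pool now (4, 1, 3, 2)
  T3: need (4, 0, 3, 0) fits (4, 1, 3, 2); releases (0, 0, 0, 2), pool now (4, 1, 3, 4)
  T7: need (4, 1, 0, 3) fits (4, 1, 3, 4); releases (2, 2, 0, 1), pool now (6, 3, 3, 5)
  T6: need (5, 3, 2, 5) fits (6, 3, 3, 5); releases (3, 2, 1, 2), pool now (9, 5, 4, 7)
(3) Exactly 1 of the possible complete orderings is a safe sequence.


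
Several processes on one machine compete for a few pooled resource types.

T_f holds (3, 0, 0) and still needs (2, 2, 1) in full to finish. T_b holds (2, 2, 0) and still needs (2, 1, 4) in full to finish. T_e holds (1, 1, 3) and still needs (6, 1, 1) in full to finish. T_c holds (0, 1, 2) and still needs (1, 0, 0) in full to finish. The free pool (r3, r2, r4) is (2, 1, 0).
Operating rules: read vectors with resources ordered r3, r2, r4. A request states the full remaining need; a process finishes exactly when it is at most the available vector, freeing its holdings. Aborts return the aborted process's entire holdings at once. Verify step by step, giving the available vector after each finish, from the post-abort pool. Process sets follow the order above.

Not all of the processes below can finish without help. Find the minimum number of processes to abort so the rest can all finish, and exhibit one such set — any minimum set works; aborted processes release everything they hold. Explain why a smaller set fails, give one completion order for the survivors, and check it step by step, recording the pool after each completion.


The answer: abort T_b.
Key observation: no ordering could ever have run T_e before the abort of T_b; with (2, 2, 0) back in the pool it fits at step 3.
Why nothing smaller works: aborting no one leaves the state deadlocked as given.
One survivor order: T_c, T_f, T_e. Walking it through (post-abort pool first):
  pool = (4, 3, 0)
  run T_c (needs (1, 0, 0), free (4, 3, 0)); after release of (0, 1, 2) the pool is (4, 4, 2)
  run T_f (needs (2, 2, 1), free (4, 4, 2)); after release of (3, 0, 0) the pool is (7, 4, 2)
  run T_e (needs (6, 1, 1), free (7, 4, 2)); after release of (1, 1, 3) the pool is (8, 5, 5)


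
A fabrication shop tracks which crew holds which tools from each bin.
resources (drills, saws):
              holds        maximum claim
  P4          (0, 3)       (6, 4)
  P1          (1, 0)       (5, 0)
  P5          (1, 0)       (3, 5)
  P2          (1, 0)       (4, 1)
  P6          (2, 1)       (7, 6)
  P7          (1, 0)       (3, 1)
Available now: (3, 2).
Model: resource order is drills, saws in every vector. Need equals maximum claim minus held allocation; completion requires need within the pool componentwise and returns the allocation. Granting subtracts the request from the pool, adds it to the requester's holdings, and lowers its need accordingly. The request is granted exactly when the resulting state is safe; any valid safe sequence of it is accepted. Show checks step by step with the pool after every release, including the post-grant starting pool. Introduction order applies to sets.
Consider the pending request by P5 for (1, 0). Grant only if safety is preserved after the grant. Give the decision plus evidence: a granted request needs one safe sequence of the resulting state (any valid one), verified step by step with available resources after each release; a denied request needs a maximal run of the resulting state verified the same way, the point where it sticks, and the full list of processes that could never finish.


DENY. Granting would leave the state unsafe.
Key observation: after P7, P2, P1 the pool peaks at (5, 2), and each blocked process is short somewhere: P4 on drills; P5 on saws; P6 on saws.
Pretend the grant happened; the run P7, P2, P1 goes as far as possible. Step-by-step check:
  pool = (2, 2)
  run P7 (needs (2, 1), free (2, 2)); after release of (1, 0) the pool is (3, 2)
  run P2 (needs (3, 1), free (3, 2)); after release of (1, 0) the pool is (4, 2)
  run P1 (needs (4, 0), free (4, 2)); after release of (1, 0) the pool is (5, 2)
  blocked: P4 wants (6, 1), pool (5, 2) — not enough drills
  blocked: P5 wants (1, 5), pool (5, 2) — not enough saws
  blocked: P6 wants (5, 5), pool (5, 2) — not enough saws
Had the request been granted, P4, P5 and P6 could never finish.


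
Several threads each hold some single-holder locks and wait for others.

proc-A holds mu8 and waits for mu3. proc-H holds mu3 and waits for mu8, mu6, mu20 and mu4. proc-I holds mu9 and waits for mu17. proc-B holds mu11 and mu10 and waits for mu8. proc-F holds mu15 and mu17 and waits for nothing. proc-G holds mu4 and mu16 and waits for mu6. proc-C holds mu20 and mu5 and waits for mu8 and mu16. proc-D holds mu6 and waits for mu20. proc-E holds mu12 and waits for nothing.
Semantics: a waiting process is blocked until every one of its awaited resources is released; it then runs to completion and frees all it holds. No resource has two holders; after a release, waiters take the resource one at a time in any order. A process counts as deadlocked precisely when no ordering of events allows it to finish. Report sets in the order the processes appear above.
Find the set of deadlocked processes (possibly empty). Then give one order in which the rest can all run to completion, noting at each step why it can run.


Deadlocked: proc-A, proc-H, proc-B, proc-G, proc-C and proc-D.
Key observation: the knot is the closed ring of waits proc-A -> proc-H -> proc-A; proc-G, proc-C and proc-D are caught in further circular waits and proc-B waits into the deadlock from upstream.
The rest can finish in the order proc-E, proc-F, proc-I.
Check, step by step:
  proc-E waits on nothing -> runs at once and releases mu12
  proc-F waits on nothing -> runs at once and releases mu15 and mu17
  run proc-I (all its waits — mu17 — are resolved); releases mu9


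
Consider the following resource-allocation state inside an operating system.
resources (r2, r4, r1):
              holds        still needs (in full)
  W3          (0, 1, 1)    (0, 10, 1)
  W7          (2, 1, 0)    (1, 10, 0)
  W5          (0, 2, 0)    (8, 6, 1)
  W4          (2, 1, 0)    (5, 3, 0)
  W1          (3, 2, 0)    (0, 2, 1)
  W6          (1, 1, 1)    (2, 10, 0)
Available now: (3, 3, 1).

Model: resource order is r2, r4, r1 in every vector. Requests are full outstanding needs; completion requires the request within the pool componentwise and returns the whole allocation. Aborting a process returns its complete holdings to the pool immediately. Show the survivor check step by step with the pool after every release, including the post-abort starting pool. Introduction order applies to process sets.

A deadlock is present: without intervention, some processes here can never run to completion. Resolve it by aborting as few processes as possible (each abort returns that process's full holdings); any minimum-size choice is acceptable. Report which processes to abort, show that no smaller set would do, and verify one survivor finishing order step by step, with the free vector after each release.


The answer: abort W7 and W6.
Key observation: no ordering could ever have run W3 before the abort of W7 and W6; with (3, 2, 1) back in the pool it fits at step 4.
Why nothing smaller works — every single abort fails: W3 alone leaves W7 blocked (short on r4); W7 alone leaves W3 blocked (short on r4); W5 alone leaves W3 blocked (short on r4); W4 alone leaves W3 blocked (short on r4); W1 alone leaves W3 blocked (short on r4); W6 alone leaves W3 blocked (short on r4).
Survivors finish in the order: W4, W5, W1, W3. Step-by-step check (pool after the aborts first):
  pool = (6, 5, 2)
  run W4 (needs (5, 3, 0), free (6, 5, 2)); after release of (2, 1, 0) the pool is (8, 6, 2)
  run W5 (needs (8, 6, 1), free (8, 6, 2)); after release of (0, 2, 0) the pool is (8, 8, 2)
  run W1 (needs (0, 2, 1), free (8, 8, 2)); after release of (3, 2, 0) the pool is (11, 10, 2)
  run W3 (needs (0, 10, 1), free (11, 10, 2)); after release of (0, 1, 1) the pool is (11, 11, 3)


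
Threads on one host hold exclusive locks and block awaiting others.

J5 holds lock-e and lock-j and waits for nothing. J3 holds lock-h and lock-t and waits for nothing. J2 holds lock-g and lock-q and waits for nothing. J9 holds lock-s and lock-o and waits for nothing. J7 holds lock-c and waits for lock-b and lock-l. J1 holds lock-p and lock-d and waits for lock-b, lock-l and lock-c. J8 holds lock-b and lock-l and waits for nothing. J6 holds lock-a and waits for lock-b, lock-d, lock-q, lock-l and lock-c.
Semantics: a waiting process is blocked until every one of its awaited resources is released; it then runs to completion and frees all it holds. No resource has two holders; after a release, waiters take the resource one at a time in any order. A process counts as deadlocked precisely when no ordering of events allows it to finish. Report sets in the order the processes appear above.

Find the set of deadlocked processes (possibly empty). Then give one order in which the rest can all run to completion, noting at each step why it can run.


Nothing here is deadlocked.
Key observation: the waits form no ring: some process can always run, and its releases unblock the others one by one.
One completion order for the rest: J2, J5, J8, J7, J1, J3, J9, J6.
Step-by-step check:
  run J2 (it waits on nothing); releases lock-g and lock-q
  run J5 (it waits on nothing); releases lock-e and lock-j
  run J8 (it waits on nothing); releases lock-b and lock-l
  J7 waits on lock-b and lock-l — all released -> runs and releases lock-c
  J1 waits on lock-b, lock-l and lock-c — all released -> runs and releases lock-p and lock-d
  run J3 (it waits on nothing); releases lock-h and lock-t
  run J9 (it waits on nothing); releases lock-s and lock-o
  J6 waits on lock-b, lock-d, lock-q, lock-l and lock-c — all released -> runs and releases lock-a


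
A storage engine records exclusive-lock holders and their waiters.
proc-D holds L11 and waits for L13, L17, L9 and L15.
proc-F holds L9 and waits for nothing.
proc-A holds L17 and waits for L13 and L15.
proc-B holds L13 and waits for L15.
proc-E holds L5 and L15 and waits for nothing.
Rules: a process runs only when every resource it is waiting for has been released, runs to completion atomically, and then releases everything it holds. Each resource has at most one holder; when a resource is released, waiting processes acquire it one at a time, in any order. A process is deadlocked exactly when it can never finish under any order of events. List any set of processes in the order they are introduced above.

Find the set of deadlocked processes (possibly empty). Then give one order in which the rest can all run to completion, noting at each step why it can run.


Nothing here is deadlocked.
Key observation: there is no circular wait here — follow any chain and it reaches a process that is free to run now.
A valid finishing order for the others: proc-F, proc-E, proc-B, proc-A, proc-D.
Check, step by step:
  run proc-F (it waits on nothing); releases L9
  run proc-E (it waits on nothing); releases L5 and L15
  proc-B waits on L15 — all released -> runs and releases L13
  proc-A waits on L13 and L15 — all released -> runs and releases L17
  proc-D waits on L13, L17, L9 and L15 — all released -> runs and releases L11


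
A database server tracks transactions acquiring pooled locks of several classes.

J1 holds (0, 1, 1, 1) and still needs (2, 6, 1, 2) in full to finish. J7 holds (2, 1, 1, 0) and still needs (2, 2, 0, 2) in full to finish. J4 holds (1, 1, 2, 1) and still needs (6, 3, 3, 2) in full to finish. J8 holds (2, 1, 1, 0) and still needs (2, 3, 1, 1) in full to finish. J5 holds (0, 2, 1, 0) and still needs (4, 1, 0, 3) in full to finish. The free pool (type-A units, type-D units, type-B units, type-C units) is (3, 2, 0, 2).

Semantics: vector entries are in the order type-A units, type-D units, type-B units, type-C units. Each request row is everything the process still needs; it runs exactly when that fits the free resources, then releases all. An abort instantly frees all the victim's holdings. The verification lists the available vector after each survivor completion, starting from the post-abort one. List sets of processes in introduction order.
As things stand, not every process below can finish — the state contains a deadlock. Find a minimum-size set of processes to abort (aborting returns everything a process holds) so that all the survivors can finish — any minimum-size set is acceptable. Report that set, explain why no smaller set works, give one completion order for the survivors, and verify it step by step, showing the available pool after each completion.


The answer: abort J1.
Key observation: the deadlocked J5 becomes finishable only because J1 released (0, 1, 1, 1); it completes at step 3 below.
Why nothing smaller works: aborting no one leaves the state deadlocked as given.
Survivors finish in the order: J8, J7, J5, J4. Verifying each step (pool after the aborts first):
  pool = (3, 3, 1, 3)
  run J8 (needs (2, 3, 1, 1), free (3, 3, 1, 3)); after release of (2, 1, 1, 0) the pool is (5, 4, 2, 3)
  run J7 (needs (2, 2, 0, 2), free (5, 4, 2, 3)); after release of (2, 1, 1, 0) the pool is (7, 5, 3, 3)
  run J5 (needs (4, 1, 0, 3), free (7, 5, 3, 3)); after release of (0, 2, 1, 0) the pool is (7, 7, 4, 3)
  run J4 (needs (6, 3, 3, 2), free (7, 7, 4, 3)); after release of (1, 1, 2, 1) the pool is (8, 8, 6, 4)


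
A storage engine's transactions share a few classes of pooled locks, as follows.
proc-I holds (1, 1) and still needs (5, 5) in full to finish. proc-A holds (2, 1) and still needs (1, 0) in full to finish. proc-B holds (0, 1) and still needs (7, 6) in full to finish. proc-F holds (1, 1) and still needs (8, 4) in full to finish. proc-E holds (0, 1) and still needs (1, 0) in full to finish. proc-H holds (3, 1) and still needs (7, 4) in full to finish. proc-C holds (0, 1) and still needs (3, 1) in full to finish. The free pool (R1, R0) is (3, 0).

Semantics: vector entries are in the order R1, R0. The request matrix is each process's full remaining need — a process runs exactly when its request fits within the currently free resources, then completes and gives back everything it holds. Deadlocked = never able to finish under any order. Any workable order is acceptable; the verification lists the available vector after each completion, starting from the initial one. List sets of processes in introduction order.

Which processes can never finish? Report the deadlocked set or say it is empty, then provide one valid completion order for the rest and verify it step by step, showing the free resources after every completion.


Deadlocked set: proc-I, proc-B, proc-F and proc-H.
Key observation: after proc-E, proc-A, proc-C complete, (5, 3) is the best the pool ever gets, yet each leftover process wants more R0.
One completion order for the rest: proc-E, proc-A, proc-C. Check, step by step:
  pool = (3, 0)
  proc-E: need (1, 0) fits (3, 0); releases (0, 1), pool now (3, 1)
  proc-A: need (1, 0) fits (3, 1); releases (2, 1), pool now (5, 2)
  proc-C: need (3, 1) fits (5, 2); releases (0, 1), pool now (5, 3)
The blocked processes can never fit:
  proc-I still needs (5, 5) but only (5, 3) is free — short on R0
  proc-B still needs (7, 6) but only (5, 3) is free — short on R1 and R0
  proc-F still needs (8, 4) but only (5, 3) is free — short on R1 and R0
  proc-H still needs (7, 4) but only (5, 3) is free — short on R1 and R0


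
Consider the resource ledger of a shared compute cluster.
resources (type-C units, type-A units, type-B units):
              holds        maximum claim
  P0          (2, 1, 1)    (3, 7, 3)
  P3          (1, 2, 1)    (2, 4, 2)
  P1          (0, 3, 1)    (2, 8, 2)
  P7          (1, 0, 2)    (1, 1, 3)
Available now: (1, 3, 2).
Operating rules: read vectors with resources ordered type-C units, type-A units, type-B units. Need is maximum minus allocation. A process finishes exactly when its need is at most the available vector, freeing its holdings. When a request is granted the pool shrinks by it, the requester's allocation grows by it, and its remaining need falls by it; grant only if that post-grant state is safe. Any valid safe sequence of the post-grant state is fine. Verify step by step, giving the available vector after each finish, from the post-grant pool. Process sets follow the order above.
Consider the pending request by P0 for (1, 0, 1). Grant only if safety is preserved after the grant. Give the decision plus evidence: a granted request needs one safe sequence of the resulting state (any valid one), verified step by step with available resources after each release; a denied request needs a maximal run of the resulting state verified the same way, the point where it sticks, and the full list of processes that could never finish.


GRANT. The post-grant state is safe; one safe sequence: P7, P3, P1, P0.
Key observation: even at the reduced pool (0, 3, 1), P7 fits immediately, so safety survives the grant.
Verifying the post-grant state step by step:
  pool = (0, 3, 1)
  P7: need (0, 1, 1) fits (0, 3, 1); releases (1, 0, 2), pool now (1, 3, 3)
  P3: need (1, 2, 1) fits (1, 3, 3); releases (1, 2, 1), pool now (2, 5, 4)
  P1: need (2, 5, 1) fits (2, 5, 4); releases (0, 3, 1), pool now (2, 8, 5)
  P0: need (0, 6, 1) fits (2, 8, 5); releases (3, 1, 2), pool now (5, 9, 7)


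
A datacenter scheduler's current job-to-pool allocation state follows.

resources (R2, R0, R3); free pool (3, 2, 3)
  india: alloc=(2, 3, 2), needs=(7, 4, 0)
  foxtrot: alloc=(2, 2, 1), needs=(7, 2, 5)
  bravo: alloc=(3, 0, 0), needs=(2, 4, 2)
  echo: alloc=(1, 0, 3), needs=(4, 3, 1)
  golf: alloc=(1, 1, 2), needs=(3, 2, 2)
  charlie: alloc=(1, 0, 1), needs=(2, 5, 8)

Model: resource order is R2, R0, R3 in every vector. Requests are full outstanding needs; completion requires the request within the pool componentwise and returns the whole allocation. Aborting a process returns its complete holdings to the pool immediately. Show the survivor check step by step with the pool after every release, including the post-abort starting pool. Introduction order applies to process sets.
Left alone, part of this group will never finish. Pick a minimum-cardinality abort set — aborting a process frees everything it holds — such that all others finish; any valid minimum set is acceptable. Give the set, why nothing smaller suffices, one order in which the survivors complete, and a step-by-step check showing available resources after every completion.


The answer: abort foxtrot.
Key observation: aborting foxtrot returns (2, 2, 1), and bravo — hopeless before — runs at step 1 with the returned capacity in the pool.
Why nothing smaller works: aborting no one leaves the state deadlocked as given.
The survivors complete as bravo, india, echo, golf, charlie. Verifying each step (starting from the post-abort pool):
  pool = (5, 4, 4)
  bravo needs (2, 4, 2) <= (5, 4, 4) -> finishes; pool += (3, 0, 0) = (8, 4, 4)
  india needs (7, 4, 0) <= (8, 4, 4) -> finishes; pool += (2, 3, 2) = (10, 7, 6)
  echo needs (4, 3, 1) <= (10, 7, 6) -> finishes; pool += (1, 0, 3) = (11, 7, 9)
  golf needs (3, 2, 2) <= (11, 7, 9) -> finishes; pool += (1, 1, 2) = (12, 8, 11)
  charlie needs (2, 5, 8) <= (12, 8, 11) -> finishes; pool += (1, 0, 1) = (13, 8, 12)


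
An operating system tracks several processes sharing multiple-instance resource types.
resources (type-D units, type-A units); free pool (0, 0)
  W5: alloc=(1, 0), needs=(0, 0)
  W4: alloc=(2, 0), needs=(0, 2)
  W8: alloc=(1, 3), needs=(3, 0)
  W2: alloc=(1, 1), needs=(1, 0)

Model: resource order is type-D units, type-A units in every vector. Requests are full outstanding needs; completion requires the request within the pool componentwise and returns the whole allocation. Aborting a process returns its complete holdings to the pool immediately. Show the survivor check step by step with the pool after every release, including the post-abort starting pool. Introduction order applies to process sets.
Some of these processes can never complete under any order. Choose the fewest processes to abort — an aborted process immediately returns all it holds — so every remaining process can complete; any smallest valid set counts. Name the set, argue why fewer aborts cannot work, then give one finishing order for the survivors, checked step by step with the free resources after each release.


Minimum abort set: W8.
Key observation: the returned (1, 3) from W8 is what brings W4 — unrunnable before, under any order — into play at step 3.
Why nothing smaller works: aborting no one leaves the state deadlocked as given.
Survivors finish in the order: W2, W5, W4. Step-by-step check (pool after the aborts first):
  pool = (1, 3)
  W2: need (1, 0) fits (1, 3); releases (1, 1), pool now (2, 4)
  W5: need (0, 0) fits (2, 4); releases (1, 0), pool now (3, 4)
  W4: need (0, 2) fits (3, 4); releases (2, 0), pool now (5, 4)


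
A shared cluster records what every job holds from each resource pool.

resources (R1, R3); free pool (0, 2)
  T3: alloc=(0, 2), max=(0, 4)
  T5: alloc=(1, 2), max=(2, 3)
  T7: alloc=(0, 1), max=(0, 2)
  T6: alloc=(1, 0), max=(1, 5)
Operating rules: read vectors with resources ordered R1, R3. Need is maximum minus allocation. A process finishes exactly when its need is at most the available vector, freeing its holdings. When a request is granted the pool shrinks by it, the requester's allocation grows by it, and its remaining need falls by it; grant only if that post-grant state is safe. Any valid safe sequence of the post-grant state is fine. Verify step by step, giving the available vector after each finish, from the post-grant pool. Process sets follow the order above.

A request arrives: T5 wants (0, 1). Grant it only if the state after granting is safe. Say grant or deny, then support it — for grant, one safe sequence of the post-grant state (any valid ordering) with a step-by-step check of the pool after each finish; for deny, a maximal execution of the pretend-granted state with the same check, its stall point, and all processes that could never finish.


DENY: after the grant no complete ordering would exist.
Key observation: after T7, T3 the pool peaks at (0, 4), and each blocked process is short somewhere: T5 on R1; T6 on R3.
After a pretend grant, a maximal execution: T7, T3 — then nothing else fits. Verifying each step:
  pool = (0, 1)
  T7: need (0, 1) fits (0, 1); releases (0, 1), pool now (0, 2)
  T3: need (0, 2) fits (0, 2); releases (0, 2), pool now (0, 4)
  T5 still needs (1, 0) but only (0, 4) is free — short on R1
  T6 still needs (0, 5) but only (0, 4) is free — short on R3
Processes that could never finish after the grant: T5 and T6.


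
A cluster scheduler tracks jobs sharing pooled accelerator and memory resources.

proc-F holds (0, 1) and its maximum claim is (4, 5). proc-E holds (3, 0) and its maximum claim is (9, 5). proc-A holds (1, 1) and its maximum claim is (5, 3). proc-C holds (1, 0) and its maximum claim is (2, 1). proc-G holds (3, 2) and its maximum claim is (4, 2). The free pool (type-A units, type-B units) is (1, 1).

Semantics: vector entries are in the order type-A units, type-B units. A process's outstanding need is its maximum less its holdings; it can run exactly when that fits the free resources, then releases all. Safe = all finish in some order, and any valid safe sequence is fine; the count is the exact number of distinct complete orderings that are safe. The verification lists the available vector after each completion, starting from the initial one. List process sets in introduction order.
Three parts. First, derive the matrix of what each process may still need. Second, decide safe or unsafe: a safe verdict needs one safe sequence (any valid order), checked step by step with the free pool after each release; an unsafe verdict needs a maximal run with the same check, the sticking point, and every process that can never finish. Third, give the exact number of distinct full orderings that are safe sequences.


(1) Need matrix, components ordered type-A units, type-B units:
  proc-F: (4, 4)
  proc-E: (6, 5)
  proc-A: (4, 2)
  proc-C: (1, 1)
  proc-G: (1, 0)
(2) SAFE. One safe sequence: proc-G, proc-A, proc-C, proc-F, proc-E.
Key observation: proc-G marks the first exact bind of the order: its need (1, 0) fits the free (1, 1) with zero slack on a requested resource.
Verifying each step:
  pool = (1, 1)
  proc-G: need (1, 0) fits (1, 1); releases (3, 2), pool now (4, 3)
  proc-A: need (4, 2) fits (4, 3); releases (1, 1), pool now (5, 4)
  proc-C: need (1, 1) fits (5, 4); releases (1, 0), pool now (6, 4)
  proc-F: need (4, 4) fits (6, 4); releases (0, 1), pool now (6, 5)
  proc-E: need (6, 5) fits (6, 5); releases (3, 0), pool now (9, 5)
(3) The exact count: 4 of the possible complete orderings are safe sequences.


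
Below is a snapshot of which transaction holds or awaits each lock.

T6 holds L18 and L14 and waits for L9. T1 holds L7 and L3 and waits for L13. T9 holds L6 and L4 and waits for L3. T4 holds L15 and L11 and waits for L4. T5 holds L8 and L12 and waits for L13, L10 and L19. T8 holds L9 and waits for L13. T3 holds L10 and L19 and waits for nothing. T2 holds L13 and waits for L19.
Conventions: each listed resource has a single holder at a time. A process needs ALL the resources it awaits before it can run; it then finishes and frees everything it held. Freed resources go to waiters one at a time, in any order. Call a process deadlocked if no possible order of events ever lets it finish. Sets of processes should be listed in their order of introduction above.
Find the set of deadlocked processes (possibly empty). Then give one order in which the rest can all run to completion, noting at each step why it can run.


Nothing here is deadlocked.
Key observation: the wait relation is loop-free; peeling off processes with no waits unwinds the whole state.
The rest can finish in the order T3, T2, T8, T1, T6, T9, T4, T5.
Step-by-step check:
  T3 waits on nothing -> runs at once and releases L10 and L19
  run T2 (all its waits — L19 — are resolved); releases L13
  run T8 (all its waits — L13 — are resolved); releases L9
  run T1 (all its waits — L13 — are resolved); releases L7 and L3
  run T6 (all its waits — L9 — are resolved); releases L18 and L14
  run T9 (all its waits — L3 — are resolved); releases L6 and L4
  run T4 (all its waits — L4 — are resolved); releases L15 and L11
  run T5 (all its waits — L13, L10 and L19 — are resolved); releases L8 and L12


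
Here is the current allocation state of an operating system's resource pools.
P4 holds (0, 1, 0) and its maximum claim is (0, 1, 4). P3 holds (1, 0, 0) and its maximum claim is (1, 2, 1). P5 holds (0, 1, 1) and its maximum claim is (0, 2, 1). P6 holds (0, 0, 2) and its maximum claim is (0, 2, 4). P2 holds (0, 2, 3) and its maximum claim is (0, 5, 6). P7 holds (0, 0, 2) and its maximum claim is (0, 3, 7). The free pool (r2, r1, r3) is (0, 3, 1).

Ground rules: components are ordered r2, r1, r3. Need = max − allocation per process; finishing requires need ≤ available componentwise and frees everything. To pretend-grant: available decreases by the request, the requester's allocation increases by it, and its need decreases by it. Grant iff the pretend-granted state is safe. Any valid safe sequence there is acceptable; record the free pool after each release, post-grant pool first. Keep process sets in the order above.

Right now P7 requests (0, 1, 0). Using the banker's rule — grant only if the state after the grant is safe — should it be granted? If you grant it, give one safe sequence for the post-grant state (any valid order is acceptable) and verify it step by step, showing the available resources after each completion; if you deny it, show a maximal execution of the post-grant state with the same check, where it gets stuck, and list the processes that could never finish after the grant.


GRANT: granting preserves safety; a valid post-grant sequence is P3, P5, P6, P2, P7, P4.
Key observation: with (0, 2, 1) left after the transfer, P3 can run at once — the state stays safe.
Verifying the post-grant state step by step:
  pool = (0, 2, 1)
  P3: need (0, 2, 1) fits (0, 2, 1); releases (1, 0, 0), pool now (1, 2, 1)
  P5: need (0, 1, 0) fits (1, 2, 1); releases (0, 1, 1), pool now (1, 3, 2)
  P6: need (0, 2, 2) fits (1, 3, 2); releases (0, 0, 2), pool now (1, 3, 4)
  P2: need (0, 3, 3) fits (1, 3, 4); releases (0, 2, 3), pool now (1, 5, 7)
  P7: need (0, 2, 5) fits (1, 5, 7); releases (0, 1, 2), pool now (1, 6, 9)
  P4: need (0, 0, 4) fits (1, 6, 9); releases (0, 1, 0), pool now (1, 7, 9)
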